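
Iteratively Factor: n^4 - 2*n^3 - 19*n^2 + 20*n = (n - 1)*(n^3 - n^2 - 20*n) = (n - 1)*(n + 4)*(n^2 - 5*n) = n*(n - 1)*(n + 4)*(n - 5)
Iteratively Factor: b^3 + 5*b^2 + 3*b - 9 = (b - 1)*(b^2 + 6*b + 9) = (b - 1)*(b + 3)*(b + 3)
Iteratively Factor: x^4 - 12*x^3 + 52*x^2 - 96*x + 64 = (x - 4)*(x^3 - 8*x^2 + 20*x - 16) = (x - 4)*(x - 2)*(x^2 - 6*x + 8) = (x - 4)^2*(x - 2)*(x - 2)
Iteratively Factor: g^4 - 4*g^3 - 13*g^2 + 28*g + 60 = (g + 2)*(g^3 - 6*g^2 - g + 30) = (g - 5)*(g + 2)*(g^2 - g - 6) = (g - 5)*(g - 3)*(g + 2)*(g + 2)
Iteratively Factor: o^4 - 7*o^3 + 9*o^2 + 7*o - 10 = (o - 5)*(o^3 - 2*o^2 - o + 2) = (o - 5)*(o - 1)*(o^2 - o - 2) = (o - 5)*(o - 1)*(o + 1)*(o - 2)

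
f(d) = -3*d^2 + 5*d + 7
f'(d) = 5 - 6*d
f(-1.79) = -11.56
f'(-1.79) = 15.74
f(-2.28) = -20.00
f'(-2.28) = 18.68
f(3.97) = -20.43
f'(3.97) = -18.82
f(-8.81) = -269.90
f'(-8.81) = 57.86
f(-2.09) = -16.55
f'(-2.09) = 17.54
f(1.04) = 8.96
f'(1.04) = -1.24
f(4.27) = -26.35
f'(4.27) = -20.62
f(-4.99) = -92.65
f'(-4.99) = 34.94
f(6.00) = -71.00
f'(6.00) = -31.00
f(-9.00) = -281.00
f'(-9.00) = 59.00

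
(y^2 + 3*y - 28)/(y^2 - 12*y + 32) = (y + 7)/(y - 8)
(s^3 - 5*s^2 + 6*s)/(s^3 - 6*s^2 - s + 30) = s*(s - 2)/(s^2 - 3*s - 10)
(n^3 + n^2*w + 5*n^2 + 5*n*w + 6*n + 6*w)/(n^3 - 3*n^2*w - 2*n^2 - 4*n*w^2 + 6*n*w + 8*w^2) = (-n^2 - 5*n - 6)/(-n^2 + 4*n*w + 2*n - 8*w)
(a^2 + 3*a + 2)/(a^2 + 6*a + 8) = (a + 1)/(a + 4)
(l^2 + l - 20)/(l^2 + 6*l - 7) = (l^2 + l - 20)/(l^2 + 6*l - 7)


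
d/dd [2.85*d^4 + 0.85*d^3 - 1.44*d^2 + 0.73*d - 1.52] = 11.4*d^3 + 2.55*d^2 - 2.88*d + 0.73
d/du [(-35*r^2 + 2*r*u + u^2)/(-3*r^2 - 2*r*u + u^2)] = 4*r*(-19*r^2 + 16*r*u - u^2)/(9*r^4 + 12*r^3*u - 2*r^2*u^2 - 4*r*u^3 + u^4)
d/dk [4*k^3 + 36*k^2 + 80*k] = 12*k^2 + 72*k + 80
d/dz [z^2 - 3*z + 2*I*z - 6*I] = 2*z - 3 + 2*I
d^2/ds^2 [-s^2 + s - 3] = -2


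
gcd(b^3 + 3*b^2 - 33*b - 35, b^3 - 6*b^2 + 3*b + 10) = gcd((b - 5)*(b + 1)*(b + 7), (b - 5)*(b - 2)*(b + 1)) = b^2 - 4*b - 5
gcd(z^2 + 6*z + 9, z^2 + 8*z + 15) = z + 3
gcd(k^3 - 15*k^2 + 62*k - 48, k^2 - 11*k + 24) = k - 8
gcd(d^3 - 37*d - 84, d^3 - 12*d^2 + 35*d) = d - 7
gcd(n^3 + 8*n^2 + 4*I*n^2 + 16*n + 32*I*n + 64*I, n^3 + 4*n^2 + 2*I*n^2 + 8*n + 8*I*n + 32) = n^2 + n*(4 + 4*I) + 16*I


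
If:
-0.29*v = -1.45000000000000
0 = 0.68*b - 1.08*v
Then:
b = 7.94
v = 5.00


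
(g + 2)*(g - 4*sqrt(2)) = g^2 - 4*sqrt(2)*g + 2*g - 8*sqrt(2)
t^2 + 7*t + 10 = (t + 2)*(t + 5)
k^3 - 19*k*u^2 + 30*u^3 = (k - 3*u)*(k - 2*u)*(k + 5*u)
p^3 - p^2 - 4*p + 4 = (p - 2)*(p - 1)*(p + 2)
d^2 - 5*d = d*(d - 5)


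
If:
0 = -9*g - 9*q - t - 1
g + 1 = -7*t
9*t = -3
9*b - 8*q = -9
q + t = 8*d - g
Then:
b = -547/243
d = -11/216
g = 4/3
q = -38/27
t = -1/3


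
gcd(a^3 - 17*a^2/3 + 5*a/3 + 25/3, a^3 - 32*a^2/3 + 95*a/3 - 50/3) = a - 5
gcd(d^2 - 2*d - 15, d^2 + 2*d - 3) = d + 3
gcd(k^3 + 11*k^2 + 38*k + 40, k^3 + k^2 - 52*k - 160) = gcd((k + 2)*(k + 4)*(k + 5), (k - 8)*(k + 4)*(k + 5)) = k^2 + 9*k + 20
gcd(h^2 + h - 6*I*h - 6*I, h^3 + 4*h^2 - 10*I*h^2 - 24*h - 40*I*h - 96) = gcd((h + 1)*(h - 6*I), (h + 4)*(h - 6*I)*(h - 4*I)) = h - 6*I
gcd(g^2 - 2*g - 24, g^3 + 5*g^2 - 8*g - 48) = g + 4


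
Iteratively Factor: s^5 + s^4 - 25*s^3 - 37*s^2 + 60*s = (s)*(s^4 + s^3 - 25*s^2 - 37*s + 60) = s*(s - 1)*(s^3 + 2*s^2 - 23*s - 60) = s*(s - 5)*(s - 1)*(s^2 + 7*s + 12) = s*(s - 5)*(s - 1)*(s + 3)*(s + 4)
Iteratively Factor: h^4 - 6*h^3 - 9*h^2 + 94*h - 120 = (h + 4)*(h^3 - 10*h^2 + 31*h - 30) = (h - 2)*(h + 4)*(h^2 - 8*h + 15) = (h - 3)*(h - 2)*(h + 4)*(h - 5)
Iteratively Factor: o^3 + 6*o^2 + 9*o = (o + 3)*(o^2 + 3*o) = o*(o + 3)*(o + 3)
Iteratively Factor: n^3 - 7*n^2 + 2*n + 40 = (n - 4)*(n^2 - 3*n - 10) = (n - 5)*(n - 4)*(n + 2)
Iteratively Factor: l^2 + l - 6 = (l - 2)*(l + 3)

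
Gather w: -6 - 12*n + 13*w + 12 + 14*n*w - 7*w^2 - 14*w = -12*n - 7*w^2 + w*(14*n - 1) + 6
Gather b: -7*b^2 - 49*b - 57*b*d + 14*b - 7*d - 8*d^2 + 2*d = -7*b^2 + b*(-57*d - 35) - 8*d^2 - 5*d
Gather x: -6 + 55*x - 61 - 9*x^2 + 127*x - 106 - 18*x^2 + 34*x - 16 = -27*x^2 + 216*x - 189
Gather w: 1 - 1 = 0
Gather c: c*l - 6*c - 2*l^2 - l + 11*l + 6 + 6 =c*(l - 6) - 2*l^2 + 10*l + 12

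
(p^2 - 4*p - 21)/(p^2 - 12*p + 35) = (p + 3)/(p - 5)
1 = 1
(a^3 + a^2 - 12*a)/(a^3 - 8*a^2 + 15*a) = (a + 4)/(a - 5)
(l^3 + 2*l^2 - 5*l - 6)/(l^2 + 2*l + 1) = (l^2 + l - 6)/(l + 1)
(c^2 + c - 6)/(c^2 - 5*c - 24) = (c - 2)/(c - 8)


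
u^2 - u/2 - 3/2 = (u - 3/2)*(u + 1)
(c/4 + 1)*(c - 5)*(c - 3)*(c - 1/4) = c^4/4 - 17*c^3/16 - 4*c^2 + 257*c/16 - 15/4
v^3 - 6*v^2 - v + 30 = (v - 5)*(v - 3)*(v + 2)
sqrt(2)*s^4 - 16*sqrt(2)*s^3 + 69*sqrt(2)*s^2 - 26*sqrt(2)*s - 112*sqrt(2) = (s - 8)*(s - 7)*(s - 2)*(sqrt(2)*s + sqrt(2))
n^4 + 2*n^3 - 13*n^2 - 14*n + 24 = (n - 3)*(n - 1)*(n + 2)*(n + 4)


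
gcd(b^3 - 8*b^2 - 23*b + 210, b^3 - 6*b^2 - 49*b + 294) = b^2 - 13*b + 42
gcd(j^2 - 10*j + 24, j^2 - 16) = j - 4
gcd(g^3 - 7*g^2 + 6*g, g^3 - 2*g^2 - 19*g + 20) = g - 1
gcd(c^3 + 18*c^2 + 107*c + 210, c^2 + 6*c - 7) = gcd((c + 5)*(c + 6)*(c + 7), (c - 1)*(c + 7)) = c + 7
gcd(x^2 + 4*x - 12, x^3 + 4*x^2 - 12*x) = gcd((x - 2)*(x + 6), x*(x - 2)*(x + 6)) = x^2 + 4*x - 12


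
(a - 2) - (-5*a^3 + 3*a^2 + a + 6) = 5*a^3 - 3*a^2 - 8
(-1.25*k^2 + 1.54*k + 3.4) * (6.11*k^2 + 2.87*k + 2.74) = -7.6375*k^4 + 5.8219*k^3 + 21.7688*k^2 + 13.9776*k + 9.316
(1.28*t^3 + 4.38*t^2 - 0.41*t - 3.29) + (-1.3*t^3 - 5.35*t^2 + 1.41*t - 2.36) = -0.02*t^3 - 0.97*t^2 + 1.0*t - 5.65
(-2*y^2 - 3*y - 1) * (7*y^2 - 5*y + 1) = -14*y^4 - 11*y^3 + 6*y^2 + 2*y - 1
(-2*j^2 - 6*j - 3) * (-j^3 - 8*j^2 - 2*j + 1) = 2*j^5 + 22*j^4 + 55*j^3 + 34*j^2 - 3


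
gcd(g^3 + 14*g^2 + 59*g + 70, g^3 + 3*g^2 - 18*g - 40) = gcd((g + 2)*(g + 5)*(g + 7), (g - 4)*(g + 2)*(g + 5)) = g^2 + 7*g + 10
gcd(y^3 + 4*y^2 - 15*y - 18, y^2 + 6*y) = y + 6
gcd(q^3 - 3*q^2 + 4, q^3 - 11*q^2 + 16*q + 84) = 1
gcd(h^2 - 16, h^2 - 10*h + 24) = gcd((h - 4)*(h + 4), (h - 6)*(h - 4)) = h - 4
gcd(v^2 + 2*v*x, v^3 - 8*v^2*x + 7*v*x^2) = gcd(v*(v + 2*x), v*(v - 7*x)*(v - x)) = v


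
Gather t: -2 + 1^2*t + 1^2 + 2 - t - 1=0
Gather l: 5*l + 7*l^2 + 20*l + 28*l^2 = 35*l^2 + 25*l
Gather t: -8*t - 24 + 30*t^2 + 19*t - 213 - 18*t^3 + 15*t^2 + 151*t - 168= -18*t^3 + 45*t^2 + 162*t - 405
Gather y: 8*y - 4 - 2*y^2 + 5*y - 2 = -2*y^2 + 13*y - 6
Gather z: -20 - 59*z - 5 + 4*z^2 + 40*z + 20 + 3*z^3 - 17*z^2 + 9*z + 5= 3*z^3 - 13*z^2 - 10*z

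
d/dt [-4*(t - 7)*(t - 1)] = 32 - 8*t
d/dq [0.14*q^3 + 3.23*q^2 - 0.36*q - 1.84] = 0.42*q^2 + 6.46*q - 0.36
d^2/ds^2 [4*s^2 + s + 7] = 8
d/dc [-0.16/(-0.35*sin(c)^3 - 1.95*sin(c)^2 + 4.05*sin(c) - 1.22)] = (-0.168*sin(c)^2 - 0.624*sin(c) + 0.648)*cos(c)/(0.35*sin(c)^3 + 1.95*sin(c)^2 - 4.05*sin(c) + 1.22)^2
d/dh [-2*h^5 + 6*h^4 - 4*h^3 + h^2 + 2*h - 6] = -10*h^4 + 24*h^3 - 12*h^2 + 2*h + 2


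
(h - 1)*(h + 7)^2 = h^3 + 13*h^2 + 35*h - 49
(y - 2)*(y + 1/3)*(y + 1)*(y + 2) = y^4 + 4*y^3/3 - 11*y^2/3 - 16*y/3 - 4/3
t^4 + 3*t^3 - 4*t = t*(t - 1)*(t + 2)^2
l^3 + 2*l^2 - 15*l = l*(l - 3)*(l + 5)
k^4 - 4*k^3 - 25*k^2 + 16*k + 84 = (k - 7)*(k - 2)*(k + 2)*(k + 3)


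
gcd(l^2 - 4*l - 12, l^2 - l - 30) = l - 6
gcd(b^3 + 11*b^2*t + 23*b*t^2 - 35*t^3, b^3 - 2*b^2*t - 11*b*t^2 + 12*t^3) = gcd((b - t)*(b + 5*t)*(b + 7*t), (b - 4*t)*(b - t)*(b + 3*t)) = -b + t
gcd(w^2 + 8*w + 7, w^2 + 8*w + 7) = w^2 + 8*w + 7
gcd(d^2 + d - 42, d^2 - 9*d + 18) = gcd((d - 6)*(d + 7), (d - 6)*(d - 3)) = d - 6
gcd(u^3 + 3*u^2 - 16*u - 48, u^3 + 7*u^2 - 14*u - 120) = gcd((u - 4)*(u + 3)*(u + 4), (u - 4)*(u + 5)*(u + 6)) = u - 4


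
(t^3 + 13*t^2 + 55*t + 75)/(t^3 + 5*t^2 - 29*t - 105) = (t^2 + 10*t + 25)/(t^2 + 2*t - 35)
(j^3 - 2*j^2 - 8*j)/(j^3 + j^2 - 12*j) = (j^2 - 2*j - 8)/(j^2 + j - 12)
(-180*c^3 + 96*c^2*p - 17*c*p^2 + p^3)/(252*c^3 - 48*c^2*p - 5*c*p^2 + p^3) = (-5*c + p)/(7*c + p)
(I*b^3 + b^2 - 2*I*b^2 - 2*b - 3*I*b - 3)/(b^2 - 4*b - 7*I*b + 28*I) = (I*b^3 + b^2*(1 - 2*I) - b*(2 + 3*I) - 3)/(b^2 - b*(4 + 7*I) + 28*I)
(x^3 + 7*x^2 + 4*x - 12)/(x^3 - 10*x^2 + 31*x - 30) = (x^3 + 7*x^2 + 4*x - 12)/(x^3 - 10*x^2 + 31*x - 30)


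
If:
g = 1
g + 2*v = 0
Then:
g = 1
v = -1/2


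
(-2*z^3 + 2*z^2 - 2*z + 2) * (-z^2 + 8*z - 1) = 2*z^5 - 18*z^4 + 20*z^3 - 20*z^2 + 18*z - 2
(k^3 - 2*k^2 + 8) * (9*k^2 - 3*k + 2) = 9*k^5 - 21*k^4 + 8*k^3 + 68*k^2 - 24*k + 16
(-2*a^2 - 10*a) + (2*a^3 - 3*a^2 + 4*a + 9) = 2*a^3 - 5*a^2 - 6*a + 9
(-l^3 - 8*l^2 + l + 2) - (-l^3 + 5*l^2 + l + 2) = -13*l^2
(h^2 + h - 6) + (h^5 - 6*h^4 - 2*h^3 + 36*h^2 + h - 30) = h^5 - 6*h^4 - 2*h^3 + 37*h^2 + 2*h - 36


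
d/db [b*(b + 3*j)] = 2*b + 3*j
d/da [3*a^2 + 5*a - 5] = 6*a + 5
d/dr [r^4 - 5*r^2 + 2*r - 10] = 4*r^3 - 10*r + 2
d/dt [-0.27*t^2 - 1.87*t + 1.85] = -0.54*t - 1.87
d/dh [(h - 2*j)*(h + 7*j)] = 2*h + 5*j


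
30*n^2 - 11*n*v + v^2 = (-6*n + v)*(-5*n + v)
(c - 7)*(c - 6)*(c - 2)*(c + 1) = c^4 - 14*c^3 + 53*c^2 - 16*c - 84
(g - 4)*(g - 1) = g^2 - 5*g + 4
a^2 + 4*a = a*(a + 4)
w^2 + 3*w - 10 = (w - 2)*(w + 5)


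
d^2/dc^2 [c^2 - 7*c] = 2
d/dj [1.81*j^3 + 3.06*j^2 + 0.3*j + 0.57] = 5.43*j^2 + 6.12*j + 0.3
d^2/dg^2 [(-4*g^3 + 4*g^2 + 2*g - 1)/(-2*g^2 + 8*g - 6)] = (34*g^3 - 105*g^2 + 114*g - 47)/(g^6 - 12*g^5 + 57*g^4 - 136*g^3 + 171*g^2 - 108*g + 27)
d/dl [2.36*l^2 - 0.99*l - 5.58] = 4.72*l - 0.99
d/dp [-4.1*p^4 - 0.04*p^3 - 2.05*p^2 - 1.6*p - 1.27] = -16.4*p^3 - 0.12*p^2 - 4.1*p - 1.6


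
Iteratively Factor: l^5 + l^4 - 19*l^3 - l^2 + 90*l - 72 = (l + 3)*(l^4 - 2*l^3 - 13*l^2 + 38*l - 24) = (l - 3)*(l + 3)*(l^3 + l^2 - 10*l + 8) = (l - 3)*(l - 2)*(l + 3)*(l^2 + 3*l - 4) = (l - 3)*(l - 2)*(l - 1)*(l + 3)*(l + 4)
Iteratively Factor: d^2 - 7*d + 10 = (d - 2)*(d - 5)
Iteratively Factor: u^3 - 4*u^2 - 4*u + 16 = (u - 4)*(u^2 - 4) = (u - 4)*(u - 2)*(u + 2)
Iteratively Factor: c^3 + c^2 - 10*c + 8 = (c - 2)*(c^2 + 3*c - 4) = (c - 2)*(c - 1)*(c + 4)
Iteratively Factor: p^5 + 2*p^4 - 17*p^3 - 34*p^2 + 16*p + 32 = (p + 2)*(p^4 - 17*p^2 + 16) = (p - 1)*(p + 2)*(p^3 + p^2 - 16*p - 16) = (p - 4)*(p - 1)*(p + 2)*(p^2 + 5*p + 4) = (p - 4)*(p - 1)*(p + 2)*(p + 4)*(p + 1)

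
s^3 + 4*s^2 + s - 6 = (s - 1)*(s + 2)*(s + 3)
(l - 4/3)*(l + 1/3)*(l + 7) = l^3 + 6*l^2 - 67*l/9 - 28/9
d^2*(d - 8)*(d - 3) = d^4 - 11*d^3 + 24*d^2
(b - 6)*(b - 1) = b^2 - 7*b + 6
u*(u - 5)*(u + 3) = u^3 - 2*u^2 - 15*u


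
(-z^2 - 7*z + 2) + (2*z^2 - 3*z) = z^2 - 10*z + 2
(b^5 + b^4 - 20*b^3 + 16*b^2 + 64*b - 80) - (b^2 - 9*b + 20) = b^5 + b^4 - 20*b^3 + 15*b^2 + 73*b - 100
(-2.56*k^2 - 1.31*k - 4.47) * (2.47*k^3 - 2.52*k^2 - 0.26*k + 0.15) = -6.3232*k^5 + 3.2155*k^4 - 7.0741*k^3 + 11.221*k^2 + 0.9657*k - 0.6705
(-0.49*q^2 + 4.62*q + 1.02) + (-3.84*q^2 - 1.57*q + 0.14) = -4.33*q^2 + 3.05*q + 1.16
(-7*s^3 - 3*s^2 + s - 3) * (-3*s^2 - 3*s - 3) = 21*s^5 + 30*s^4 + 27*s^3 + 15*s^2 + 6*s + 9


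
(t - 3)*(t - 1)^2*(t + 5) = t^4 - 18*t^2 + 32*t - 15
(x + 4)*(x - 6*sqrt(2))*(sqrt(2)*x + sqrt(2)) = sqrt(2)*x^3 - 12*x^2 + 5*sqrt(2)*x^2 - 60*x + 4*sqrt(2)*x - 48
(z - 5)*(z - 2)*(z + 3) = z^3 - 4*z^2 - 11*z + 30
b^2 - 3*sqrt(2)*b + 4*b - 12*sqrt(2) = (b + 4)*(b - 3*sqrt(2))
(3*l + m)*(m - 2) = 3*l*m - 6*l + m^2 - 2*m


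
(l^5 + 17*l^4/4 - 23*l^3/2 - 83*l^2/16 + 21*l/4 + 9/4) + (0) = l^5 + 17*l^4/4 - 23*l^3/2 - 83*l^2/16 + 21*l/4 + 9/4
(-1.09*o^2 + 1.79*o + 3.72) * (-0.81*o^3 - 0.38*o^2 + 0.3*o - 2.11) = 0.8829*o^5 - 1.0357*o^4 - 4.0204*o^3 + 1.4233*o^2 - 2.6609*o - 7.8492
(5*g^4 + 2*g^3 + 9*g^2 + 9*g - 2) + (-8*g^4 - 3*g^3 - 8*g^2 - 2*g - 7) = -3*g^4 - g^3 + g^2 + 7*g - 9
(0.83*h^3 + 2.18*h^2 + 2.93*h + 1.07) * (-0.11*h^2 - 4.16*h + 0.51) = -0.0913*h^5 - 3.6926*h^4 - 8.9678*h^3 - 11.1947*h^2 - 2.9569*h + 0.5457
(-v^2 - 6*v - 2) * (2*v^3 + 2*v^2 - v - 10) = -2*v^5 - 14*v^4 - 15*v^3 + 12*v^2 + 62*v + 20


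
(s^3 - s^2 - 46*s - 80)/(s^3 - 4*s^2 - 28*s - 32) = (s + 5)/(s + 2)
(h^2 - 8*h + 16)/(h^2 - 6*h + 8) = (h - 4)/(h - 2)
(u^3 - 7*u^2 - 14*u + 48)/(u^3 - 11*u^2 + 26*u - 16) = (u + 3)/(u - 1)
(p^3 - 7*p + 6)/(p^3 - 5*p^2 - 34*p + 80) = (p^2 + 2*p - 3)/(p^2 - 3*p - 40)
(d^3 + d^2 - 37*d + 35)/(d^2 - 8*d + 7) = (d^2 + 2*d - 35)/(d - 7)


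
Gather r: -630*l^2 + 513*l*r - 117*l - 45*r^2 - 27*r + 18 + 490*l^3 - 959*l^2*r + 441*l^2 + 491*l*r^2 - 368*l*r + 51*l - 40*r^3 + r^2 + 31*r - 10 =490*l^3 - 189*l^2 - 66*l - 40*r^3 + r^2*(491*l - 44) + r*(-959*l^2 + 145*l + 4) + 8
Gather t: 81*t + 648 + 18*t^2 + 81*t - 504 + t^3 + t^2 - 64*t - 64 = t^3 + 19*t^2 + 98*t + 80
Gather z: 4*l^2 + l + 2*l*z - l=4*l^2 + 2*l*z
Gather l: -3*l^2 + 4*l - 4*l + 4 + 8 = 12 - 3*l^2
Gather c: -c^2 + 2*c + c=-c^2 + 3*c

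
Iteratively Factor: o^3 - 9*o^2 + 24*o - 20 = (o - 2)*(o^2 - 7*o + 10) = (o - 2)^2*(o - 5)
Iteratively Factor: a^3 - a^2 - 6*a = (a + 2)*(a^2 - 3*a) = (a - 3)*(a + 2)*(a)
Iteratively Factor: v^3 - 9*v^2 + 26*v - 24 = (v - 2)*(v^2 - 7*v + 12) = (v - 3)*(v - 2)*(v - 4)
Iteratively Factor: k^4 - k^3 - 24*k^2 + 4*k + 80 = (k - 5)*(k^3 + 4*k^2 - 4*k - 16) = (k - 5)*(k + 2)*(k^2 + 2*k - 8) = (k - 5)*(k + 2)*(k + 4)*(k - 2)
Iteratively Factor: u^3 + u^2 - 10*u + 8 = (u - 2)*(u^2 + 3*u - 4) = (u - 2)*(u + 4)*(u - 1)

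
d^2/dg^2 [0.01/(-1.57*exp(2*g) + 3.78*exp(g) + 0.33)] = ((0.0628*exp(g) - 0.0378)*(-1.57*exp(2*g) + 3.78*exp(g) + 0.33) + 0.01*(3.14*exp(g) - 3.78)*(6.28*exp(g) - 7.56)*exp(g))*exp(g)/(-1.57*exp(2*g) + 3.78*exp(g) + 0.33)^3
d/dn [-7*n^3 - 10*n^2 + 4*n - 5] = -21*n^2 - 20*n + 4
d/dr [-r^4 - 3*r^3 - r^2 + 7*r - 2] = -4*r^3 - 9*r^2 - 2*r + 7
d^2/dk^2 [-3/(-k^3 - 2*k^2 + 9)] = 6*(k^2*(3*k + 4)^2 - (3*k + 2)*(k^3 + 2*k^2 - 9))/(k^3 + 2*k^2 - 9)^3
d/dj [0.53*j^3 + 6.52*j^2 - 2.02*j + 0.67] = 1.59*j^2 + 13.04*j - 2.02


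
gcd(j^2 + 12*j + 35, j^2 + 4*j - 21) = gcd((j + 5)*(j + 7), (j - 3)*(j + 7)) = j + 7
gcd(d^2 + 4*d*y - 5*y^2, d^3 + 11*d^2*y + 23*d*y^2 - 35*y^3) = -d^2 - 4*d*y + 5*y^2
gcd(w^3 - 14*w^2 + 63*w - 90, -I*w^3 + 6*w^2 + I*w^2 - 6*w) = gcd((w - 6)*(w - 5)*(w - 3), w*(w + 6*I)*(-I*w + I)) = 1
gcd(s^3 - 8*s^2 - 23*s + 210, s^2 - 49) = s - 7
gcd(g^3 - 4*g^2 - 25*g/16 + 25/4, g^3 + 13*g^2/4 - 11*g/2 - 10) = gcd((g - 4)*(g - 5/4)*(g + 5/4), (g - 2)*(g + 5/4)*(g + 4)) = g + 5/4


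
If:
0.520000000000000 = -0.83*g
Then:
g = -0.63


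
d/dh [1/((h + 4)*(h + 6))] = 2*(-h - 5)/(h^4 + 20*h^3 + 148*h^2 + 480*h + 576)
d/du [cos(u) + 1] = -sin(u)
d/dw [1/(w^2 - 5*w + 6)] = (5 - 2*w)/(w^2 - 5*w + 6)^2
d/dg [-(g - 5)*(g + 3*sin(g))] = -g - (g - 5)*(3*cos(g) + 1) - 3*sin(g)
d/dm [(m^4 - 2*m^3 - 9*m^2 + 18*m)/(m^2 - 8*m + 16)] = 2*(m^4 - 9*m^3 + 12*m^2 + 27*m - 36)/(m^3 - 12*m^2 + 48*m - 64)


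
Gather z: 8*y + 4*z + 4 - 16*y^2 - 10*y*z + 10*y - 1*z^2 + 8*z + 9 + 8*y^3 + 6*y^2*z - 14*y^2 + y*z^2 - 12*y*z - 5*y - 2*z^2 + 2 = 8*y^3 - 30*y^2 + 13*y + z^2*(y - 3) + z*(6*y^2 - 22*y + 12) + 15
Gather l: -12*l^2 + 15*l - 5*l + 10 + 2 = -12*l^2 + 10*l + 12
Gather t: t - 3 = t - 3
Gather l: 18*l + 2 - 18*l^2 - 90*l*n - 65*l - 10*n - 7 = -18*l^2 + l*(-90*n - 47) - 10*n - 5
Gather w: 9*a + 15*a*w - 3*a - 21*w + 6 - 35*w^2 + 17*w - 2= 6*a - 35*w^2 + w*(15*a - 4) + 4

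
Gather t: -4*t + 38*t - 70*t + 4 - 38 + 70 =36 - 36*t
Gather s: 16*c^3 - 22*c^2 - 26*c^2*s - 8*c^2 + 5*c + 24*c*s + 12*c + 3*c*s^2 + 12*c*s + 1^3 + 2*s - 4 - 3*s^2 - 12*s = 16*c^3 - 30*c^2 + 17*c + s^2*(3*c - 3) + s*(-26*c^2 + 36*c - 10) - 3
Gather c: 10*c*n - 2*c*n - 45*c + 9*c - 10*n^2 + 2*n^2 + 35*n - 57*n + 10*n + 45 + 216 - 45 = c*(8*n - 36) - 8*n^2 - 12*n + 216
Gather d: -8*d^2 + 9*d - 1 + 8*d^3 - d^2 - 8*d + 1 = 8*d^3 - 9*d^2 + d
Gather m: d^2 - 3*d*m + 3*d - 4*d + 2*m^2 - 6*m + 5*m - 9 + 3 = d^2 - d + 2*m^2 + m*(-3*d - 1) - 6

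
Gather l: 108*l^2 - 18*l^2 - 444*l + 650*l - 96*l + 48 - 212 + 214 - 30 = 90*l^2 + 110*l + 20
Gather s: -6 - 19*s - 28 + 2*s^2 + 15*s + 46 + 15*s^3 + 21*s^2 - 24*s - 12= 15*s^3 + 23*s^2 - 28*s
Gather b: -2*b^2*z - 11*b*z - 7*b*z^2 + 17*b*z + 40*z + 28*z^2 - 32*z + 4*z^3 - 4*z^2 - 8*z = -2*b^2*z + b*(-7*z^2 + 6*z) + 4*z^3 + 24*z^2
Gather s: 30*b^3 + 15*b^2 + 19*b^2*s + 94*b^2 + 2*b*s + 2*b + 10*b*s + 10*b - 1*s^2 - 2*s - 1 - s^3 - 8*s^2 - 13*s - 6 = 30*b^3 + 109*b^2 + 12*b - s^3 - 9*s^2 + s*(19*b^2 + 12*b - 15) - 7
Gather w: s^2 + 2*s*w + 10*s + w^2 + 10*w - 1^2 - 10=s^2 + 10*s + w^2 + w*(2*s + 10) - 11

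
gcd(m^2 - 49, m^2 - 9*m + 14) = m - 7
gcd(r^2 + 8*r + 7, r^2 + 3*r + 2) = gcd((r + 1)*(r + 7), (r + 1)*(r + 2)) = r + 1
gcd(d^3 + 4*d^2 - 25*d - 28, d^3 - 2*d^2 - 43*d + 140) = d^2 + 3*d - 28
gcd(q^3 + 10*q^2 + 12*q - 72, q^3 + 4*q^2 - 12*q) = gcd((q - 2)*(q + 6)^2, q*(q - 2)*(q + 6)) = q^2 + 4*q - 12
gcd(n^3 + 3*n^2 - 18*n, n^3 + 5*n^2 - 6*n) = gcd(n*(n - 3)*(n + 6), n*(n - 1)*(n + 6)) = n^2 + 6*n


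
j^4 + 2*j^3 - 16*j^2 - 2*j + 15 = (j - 3)*(j - 1)*(j + 1)*(j + 5)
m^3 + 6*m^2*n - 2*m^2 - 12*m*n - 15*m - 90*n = (m - 5)*(m + 3)*(m + 6*n)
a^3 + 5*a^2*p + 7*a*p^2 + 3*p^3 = (a + p)^2*(a + 3*p)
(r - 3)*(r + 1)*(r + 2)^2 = r^4 + 2*r^3 - 7*r^2 - 20*r - 12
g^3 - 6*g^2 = g^2*(g - 6)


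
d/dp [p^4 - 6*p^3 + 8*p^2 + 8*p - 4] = 4*p^3 - 18*p^2 + 16*p + 8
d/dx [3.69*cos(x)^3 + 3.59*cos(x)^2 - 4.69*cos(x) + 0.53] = (-11.07*cos(x)^2 - 7.18*cos(x) + 4.69)*sin(x)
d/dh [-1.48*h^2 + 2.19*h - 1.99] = 2.19 - 2.96*h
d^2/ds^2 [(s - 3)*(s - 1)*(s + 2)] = 6*s - 4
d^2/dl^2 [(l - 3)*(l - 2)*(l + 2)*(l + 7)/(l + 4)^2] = 2*(l^4 + 16*l^3 + 96*l^2 + 376*l - 20)/(l^4 + 16*l^3 + 96*l^2 + 256*l + 256)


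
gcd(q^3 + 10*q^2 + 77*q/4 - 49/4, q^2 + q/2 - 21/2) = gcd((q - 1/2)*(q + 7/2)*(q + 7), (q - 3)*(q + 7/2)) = q + 7/2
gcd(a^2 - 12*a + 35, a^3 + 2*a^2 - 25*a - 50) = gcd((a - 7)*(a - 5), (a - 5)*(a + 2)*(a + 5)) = a - 5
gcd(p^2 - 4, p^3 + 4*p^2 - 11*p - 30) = p + 2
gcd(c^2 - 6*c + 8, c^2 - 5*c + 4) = c - 4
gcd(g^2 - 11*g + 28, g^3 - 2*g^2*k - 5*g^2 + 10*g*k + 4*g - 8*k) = g - 4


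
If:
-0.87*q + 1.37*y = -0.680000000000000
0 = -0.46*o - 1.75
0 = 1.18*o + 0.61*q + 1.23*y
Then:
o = -3.80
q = 3.67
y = 1.83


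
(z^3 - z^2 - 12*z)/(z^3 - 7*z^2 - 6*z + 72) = z/(z - 6)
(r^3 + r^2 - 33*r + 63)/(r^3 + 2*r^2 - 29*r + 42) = (r - 3)/(r - 2)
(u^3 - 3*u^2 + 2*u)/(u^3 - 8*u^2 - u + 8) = u*(u - 2)/(u^2 - 7*u - 8)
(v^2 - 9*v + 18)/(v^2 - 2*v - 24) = (v - 3)/(v + 4)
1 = 1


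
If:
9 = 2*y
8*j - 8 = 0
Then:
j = 1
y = 9/2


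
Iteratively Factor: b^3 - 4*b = (b - 2)*(b^2 + 2*b) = b*(b - 2)*(b + 2)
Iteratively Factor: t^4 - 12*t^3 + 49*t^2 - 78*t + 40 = (t - 1)*(t^3 - 11*t^2 + 38*t - 40) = (t - 5)*(t - 1)*(t^2 - 6*t + 8) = (t - 5)*(t - 4)*(t - 1)*(t - 2)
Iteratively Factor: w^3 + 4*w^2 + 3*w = (w)*(w^2 + 4*w + 3) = w*(w + 1)*(w + 3)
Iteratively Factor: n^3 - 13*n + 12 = (n - 3)*(n^2 + 3*n - 4) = (n - 3)*(n + 4)*(n - 1)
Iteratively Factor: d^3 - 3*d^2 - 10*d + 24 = (d - 4)*(d^2 + d - 6) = (d - 4)*(d + 3)*(d - 2)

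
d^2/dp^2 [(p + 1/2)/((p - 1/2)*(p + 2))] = 2*(8*p^3 + 12*p^2 + 42*p + 25)/(8*p^6 + 36*p^5 + 30*p^4 - 45*p^3 - 30*p^2 + 36*p - 8)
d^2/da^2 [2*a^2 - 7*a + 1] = 4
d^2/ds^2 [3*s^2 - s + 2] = 6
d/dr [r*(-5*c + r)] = -5*c + 2*r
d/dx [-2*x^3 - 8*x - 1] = -6*x^2 - 8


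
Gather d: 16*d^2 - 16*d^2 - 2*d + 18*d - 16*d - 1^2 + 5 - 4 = 0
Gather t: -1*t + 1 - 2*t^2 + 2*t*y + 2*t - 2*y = -2*t^2 + t*(2*y + 1) - 2*y + 1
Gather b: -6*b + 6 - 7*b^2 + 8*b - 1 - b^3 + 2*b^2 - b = -b^3 - 5*b^2 + b + 5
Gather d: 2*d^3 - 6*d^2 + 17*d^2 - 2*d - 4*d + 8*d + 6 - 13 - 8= 2*d^3 + 11*d^2 + 2*d - 15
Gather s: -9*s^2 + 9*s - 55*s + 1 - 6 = -9*s^2 - 46*s - 5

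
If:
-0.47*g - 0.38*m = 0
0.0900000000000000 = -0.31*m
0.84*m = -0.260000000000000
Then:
No Solution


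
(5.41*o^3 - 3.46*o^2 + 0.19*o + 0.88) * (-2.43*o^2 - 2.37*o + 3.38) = -13.1463*o^5 - 4.4139*o^4 + 26.0243*o^3 - 14.2835*o^2 - 1.4434*o + 2.9744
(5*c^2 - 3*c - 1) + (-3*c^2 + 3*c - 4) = 2*c^2 - 5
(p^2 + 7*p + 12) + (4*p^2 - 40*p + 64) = 5*p^2 - 33*p + 76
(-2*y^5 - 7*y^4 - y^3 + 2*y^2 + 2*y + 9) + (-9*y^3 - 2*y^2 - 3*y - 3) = -2*y^5 - 7*y^4 - 10*y^3 - y + 6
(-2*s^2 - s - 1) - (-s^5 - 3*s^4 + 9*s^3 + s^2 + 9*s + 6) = s^5 + 3*s^4 - 9*s^3 - 3*s^2 - 10*s - 7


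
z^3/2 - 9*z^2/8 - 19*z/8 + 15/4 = (z/2 + 1)*(z - 3)*(z - 5/4)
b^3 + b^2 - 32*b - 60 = (b - 6)*(b + 2)*(b + 5)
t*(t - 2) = t^2 - 2*t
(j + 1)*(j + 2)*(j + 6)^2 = j^4 + 15*j^3 + 74*j^2 + 132*j + 72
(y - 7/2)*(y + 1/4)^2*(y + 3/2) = y^4 - 3*y^3/2 - 99*y^2/16 - 11*y/4 - 21/64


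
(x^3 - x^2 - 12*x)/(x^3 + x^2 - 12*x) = (x^2 - x - 12)/(x^2 + x - 12)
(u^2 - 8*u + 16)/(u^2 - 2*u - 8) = (u - 4)/(u + 2)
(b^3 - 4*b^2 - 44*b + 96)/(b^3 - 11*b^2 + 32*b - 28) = (b^2 - 2*b - 48)/(b^2 - 9*b + 14)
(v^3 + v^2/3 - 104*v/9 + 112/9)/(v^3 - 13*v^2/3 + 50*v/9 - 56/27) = 3*(v + 4)/(3*v - 2)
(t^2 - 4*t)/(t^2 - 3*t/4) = 4*(t - 4)/(4*t - 3)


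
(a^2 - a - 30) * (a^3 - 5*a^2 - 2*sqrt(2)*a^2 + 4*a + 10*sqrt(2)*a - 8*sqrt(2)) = a^5 - 6*a^4 - 2*sqrt(2)*a^4 - 21*a^3 + 12*sqrt(2)*a^3 + 42*sqrt(2)*a^2 + 146*a^2 - 292*sqrt(2)*a - 120*a + 240*sqrt(2)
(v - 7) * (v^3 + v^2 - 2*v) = v^4 - 6*v^3 - 9*v^2 + 14*v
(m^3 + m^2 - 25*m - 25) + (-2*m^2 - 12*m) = m^3 - m^2 - 37*m - 25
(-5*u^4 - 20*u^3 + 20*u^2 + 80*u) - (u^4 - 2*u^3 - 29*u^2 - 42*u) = -6*u^4 - 18*u^3 + 49*u^2 + 122*u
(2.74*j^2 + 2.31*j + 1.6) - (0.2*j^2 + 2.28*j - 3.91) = 2.54*j^2 + 0.0300000000000002*j + 5.51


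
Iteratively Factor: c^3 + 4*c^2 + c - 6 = (c + 2)*(c^2 + 2*c - 3) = (c + 2)*(c + 3)*(c - 1)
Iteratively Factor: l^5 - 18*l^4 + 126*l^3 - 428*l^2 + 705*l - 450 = (l - 3)*(l^4 - 15*l^3 + 81*l^2 - 185*l + 150) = (l - 5)*(l - 3)*(l^3 - 10*l^2 + 31*l - 30) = (l - 5)*(l - 3)*(l - 2)*(l^2 - 8*l + 15) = (l - 5)^2*(l - 3)*(l - 2)*(l - 3)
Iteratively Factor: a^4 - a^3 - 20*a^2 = (a - 5)*(a^3 + 4*a^2) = a*(a - 5)*(a^2 + 4*a) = a^2*(a - 5)*(a + 4)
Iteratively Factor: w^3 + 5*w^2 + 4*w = (w + 4)*(w^2 + w) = (w + 1)*(w + 4)*(w)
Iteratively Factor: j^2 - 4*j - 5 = (j + 1)*(j - 5)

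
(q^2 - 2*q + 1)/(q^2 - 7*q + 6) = (q - 1)/(q - 6)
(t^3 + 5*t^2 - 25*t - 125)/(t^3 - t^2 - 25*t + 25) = (t + 5)/(t - 1)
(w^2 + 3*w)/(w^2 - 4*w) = (w + 3)/(w - 4)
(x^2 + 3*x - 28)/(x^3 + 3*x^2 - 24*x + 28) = (x - 4)/(x^2 - 4*x + 4)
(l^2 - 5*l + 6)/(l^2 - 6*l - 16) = (-l^2 + 5*l - 6)/(-l^2 + 6*l + 16)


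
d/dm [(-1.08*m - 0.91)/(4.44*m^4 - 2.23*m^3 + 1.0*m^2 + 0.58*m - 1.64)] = (14.3856*m^4 + 11.3448*m^3 - 5.0079*m^2 + 1.82*m + 2.299)/(19.7136*m^8 - 19.8024*m^7 + 13.8529*m^6 + 0.6904*m^5 - 16.15*m^4 + 8.4744*m^3 - 2.9436*m^2 - 1.9024*m + 2.6896)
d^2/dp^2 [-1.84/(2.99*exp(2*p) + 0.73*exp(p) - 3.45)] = (-1.84*(5.98*exp(p) + 0.73)*(11.96*exp(p) + 1.46)*exp(p) + (22.0064*exp(p) + 1.3432)*(2.99*exp(2*p) + 0.73*exp(p) - 3.45))*exp(p)/(2.99*exp(2*p) + 0.73*exp(p) - 3.45)^3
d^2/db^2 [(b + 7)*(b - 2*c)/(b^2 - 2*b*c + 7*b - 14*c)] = 0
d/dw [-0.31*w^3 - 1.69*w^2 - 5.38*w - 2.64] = -0.93*w^2 - 3.38*w - 5.38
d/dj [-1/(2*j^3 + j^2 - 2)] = 2*j*(3*j + 1)/(2*j^3 + j^2 - 2)^2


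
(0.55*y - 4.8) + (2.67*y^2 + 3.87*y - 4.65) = 2.67*y^2 + 4.42*y - 9.45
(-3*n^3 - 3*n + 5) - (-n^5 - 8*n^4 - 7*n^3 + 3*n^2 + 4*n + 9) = n^5 + 8*n^4 + 4*n^3 - 3*n^2 - 7*n - 4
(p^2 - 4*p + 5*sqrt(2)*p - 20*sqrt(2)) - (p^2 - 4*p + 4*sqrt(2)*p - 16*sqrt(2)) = sqrt(2)*p - 4*sqrt(2)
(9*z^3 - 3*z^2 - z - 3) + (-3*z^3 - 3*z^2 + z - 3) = 6*z^3 - 6*z^2 - 6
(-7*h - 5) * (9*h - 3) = -63*h^2 - 24*h + 15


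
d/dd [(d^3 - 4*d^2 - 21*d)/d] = 2*d - 4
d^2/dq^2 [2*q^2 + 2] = 4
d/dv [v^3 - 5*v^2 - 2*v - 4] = 3*v^2 - 10*v - 2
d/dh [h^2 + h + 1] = 2*h + 1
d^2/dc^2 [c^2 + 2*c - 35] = 2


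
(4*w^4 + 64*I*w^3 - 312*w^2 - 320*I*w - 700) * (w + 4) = 4*w^5 + 16*w^4 + 64*I*w^4 - 312*w^3 + 256*I*w^3 - 1248*w^2 - 320*I*w^2 - 700*w - 1280*I*w - 2800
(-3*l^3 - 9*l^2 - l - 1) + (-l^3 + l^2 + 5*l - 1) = -4*l^3 - 8*l^2 + 4*l - 2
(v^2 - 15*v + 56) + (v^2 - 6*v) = 2*v^2 - 21*v + 56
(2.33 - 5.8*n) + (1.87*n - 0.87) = 1.46 - 3.93*n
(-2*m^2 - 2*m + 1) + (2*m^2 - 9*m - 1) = -11*m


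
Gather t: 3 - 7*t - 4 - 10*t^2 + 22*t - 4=-10*t^2 + 15*t - 5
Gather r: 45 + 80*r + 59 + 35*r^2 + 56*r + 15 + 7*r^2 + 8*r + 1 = 42*r^2 + 144*r + 120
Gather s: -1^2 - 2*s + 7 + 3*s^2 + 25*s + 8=3*s^2 + 23*s + 14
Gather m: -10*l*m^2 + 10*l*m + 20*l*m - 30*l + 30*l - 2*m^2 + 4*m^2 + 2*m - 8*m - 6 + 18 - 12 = m^2*(2 - 10*l) + m*(30*l - 6)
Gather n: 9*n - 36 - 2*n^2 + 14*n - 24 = -2*n^2 + 23*n - 60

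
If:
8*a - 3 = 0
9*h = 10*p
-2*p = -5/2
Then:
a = 3/8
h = 25/18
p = 5/4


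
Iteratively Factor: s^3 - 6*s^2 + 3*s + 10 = (s - 5)*(s^2 - s - 2) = (s - 5)*(s - 2)*(s + 1)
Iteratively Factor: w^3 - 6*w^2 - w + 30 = (w - 5)*(w^2 - w - 6) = (w - 5)*(w - 3)*(w + 2)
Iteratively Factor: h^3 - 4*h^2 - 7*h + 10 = (h + 2)*(h^2 - 6*h + 5) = (h - 1)*(h + 2)*(h - 5)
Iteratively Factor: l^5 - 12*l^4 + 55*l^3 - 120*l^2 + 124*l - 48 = (l - 2)*(l^4 - 10*l^3 + 35*l^2 - 50*l + 24) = (l - 2)^2*(l^3 - 8*l^2 + 19*l - 12) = (l - 4)*(l - 2)^2*(l^2 - 4*l + 3) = (l - 4)*(l - 3)*(l - 2)^2*(l - 1)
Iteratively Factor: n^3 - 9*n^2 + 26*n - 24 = (n - 3)*(n^2 - 6*n + 8) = (n - 4)*(n - 3)*(n - 2)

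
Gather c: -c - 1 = -c - 1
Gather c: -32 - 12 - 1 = -45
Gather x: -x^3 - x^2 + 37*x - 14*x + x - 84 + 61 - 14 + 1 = -x^3 - x^2 + 24*x - 36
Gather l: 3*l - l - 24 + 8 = 2*l - 16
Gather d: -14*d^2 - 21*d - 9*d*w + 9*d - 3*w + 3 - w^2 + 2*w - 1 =-14*d^2 + d*(-9*w - 12) - w^2 - w + 2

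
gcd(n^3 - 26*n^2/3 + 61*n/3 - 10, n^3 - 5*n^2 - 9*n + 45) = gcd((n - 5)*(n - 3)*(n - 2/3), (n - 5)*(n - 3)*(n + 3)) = n^2 - 8*n + 15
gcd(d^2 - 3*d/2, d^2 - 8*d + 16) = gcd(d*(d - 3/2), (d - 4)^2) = 1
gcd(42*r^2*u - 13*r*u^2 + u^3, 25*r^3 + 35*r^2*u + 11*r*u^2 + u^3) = 1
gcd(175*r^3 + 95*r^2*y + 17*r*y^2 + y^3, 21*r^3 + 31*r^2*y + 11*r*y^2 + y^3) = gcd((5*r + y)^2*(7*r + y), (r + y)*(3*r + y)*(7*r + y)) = 7*r + y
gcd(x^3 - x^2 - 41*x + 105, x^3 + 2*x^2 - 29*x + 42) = x^2 + 4*x - 21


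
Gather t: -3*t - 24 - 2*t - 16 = -5*t - 40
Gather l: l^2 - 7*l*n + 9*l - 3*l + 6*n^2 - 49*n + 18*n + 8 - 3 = l^2 + l*(6 - 7*n) + 6*n^2 - 31*n + 5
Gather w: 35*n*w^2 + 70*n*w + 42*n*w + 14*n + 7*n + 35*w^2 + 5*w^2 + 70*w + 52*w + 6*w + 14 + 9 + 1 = 21*n + w^2*(35*n + 40) + w*(112*n + 128) + 24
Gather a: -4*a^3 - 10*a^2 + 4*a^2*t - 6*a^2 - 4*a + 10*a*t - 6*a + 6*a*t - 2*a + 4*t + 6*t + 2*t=-4*a^3 + a^2*(4*t - 16) + a*(16*t - 12) + 12*t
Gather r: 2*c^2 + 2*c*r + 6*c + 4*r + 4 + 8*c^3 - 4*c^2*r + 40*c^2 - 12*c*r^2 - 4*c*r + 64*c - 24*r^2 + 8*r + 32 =8*c^3 + 42*c^2 + 70*c + r^2*(-12*c - 24) + r*(-4*c^2 - 2*c + 12) + 36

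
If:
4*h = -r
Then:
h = -r/4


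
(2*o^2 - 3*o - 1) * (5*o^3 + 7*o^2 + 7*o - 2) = 10*o^5 - o^4 - 12*o^3 - 32*o^2 - o + 2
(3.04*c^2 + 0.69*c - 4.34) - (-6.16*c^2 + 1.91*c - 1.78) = 9.2*c^2 - 1.22*c - 2.56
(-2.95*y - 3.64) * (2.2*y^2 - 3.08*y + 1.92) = -6.49*y^3 + 1.078*y^2 + 5.5472*y - 6.9888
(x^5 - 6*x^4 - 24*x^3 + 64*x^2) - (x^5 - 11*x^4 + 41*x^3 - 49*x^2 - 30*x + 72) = 5*x^4 - 65*x^3 + 113*x^2 + 30*x - 72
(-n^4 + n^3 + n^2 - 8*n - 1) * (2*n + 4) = -2*n^5 - 2*n^4 + 6*n^3 - 12*n^2 - 34*n - 4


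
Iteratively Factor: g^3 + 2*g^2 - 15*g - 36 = (g + 3)*(g^2 - g - 12) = (g - 4)*(g + 3)*(g + 3)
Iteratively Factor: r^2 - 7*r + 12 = (r - 4)*(r - 3)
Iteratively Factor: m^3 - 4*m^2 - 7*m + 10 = (m + 2)*(m^2 - 6*m + 5) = (m - 1)*(m + 2)*(m - 5)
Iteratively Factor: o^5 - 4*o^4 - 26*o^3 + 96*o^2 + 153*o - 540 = (o + 3)*(o^4 - 7*o^3 - 5*o^2 + 111*o - 180) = (o - 3)*(o + 3)*(o^3 - 4*o^2 - 17*o + 60) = (o - 3)*(o + 3)*(o + 4)*(o^2 - 8*o + 15) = (o - 3)^2*(o + 3)*(o + 4)*(o - 5)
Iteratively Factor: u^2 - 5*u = (u - 5)*(u)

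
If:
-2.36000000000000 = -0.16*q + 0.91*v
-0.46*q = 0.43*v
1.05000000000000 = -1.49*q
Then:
No Solution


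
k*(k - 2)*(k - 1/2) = k^3 - 5*k^2/2 + k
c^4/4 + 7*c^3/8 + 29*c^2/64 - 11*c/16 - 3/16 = (c/4 + 1/2)*(c - 3/4)*(c + 1/4)*(c + 2)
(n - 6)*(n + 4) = n^2 - 2*n - 24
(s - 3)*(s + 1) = s^2 - 2*s - 3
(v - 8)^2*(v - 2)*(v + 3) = v^4 - 15*v^3 + 42*v^2 + 160*v - 384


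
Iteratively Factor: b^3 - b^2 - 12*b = (b + 3)*(b^2 - 4*b) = b*(b + 3)*(b - 4)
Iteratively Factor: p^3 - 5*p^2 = (p)*(p^2 - 5*p) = p^2*(p - 5)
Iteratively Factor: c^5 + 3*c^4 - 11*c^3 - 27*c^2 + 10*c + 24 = (c + 4)*(c^4 - c^3 - 7*c^2 + c + 6) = (c + 1)*(c + 4)*(c^3 - 2*c^2 - 5*c + 6) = (c + 1)*(c + 2)*(c + 4)*(c^2 - 4*c + 3) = (c - 1)*(c + 1)*(c + 2)*(c + 4)*(c - 3)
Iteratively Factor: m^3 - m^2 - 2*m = (m + 1)*(m^2 - 2*m) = (m - 2)*(m + 1)*(m)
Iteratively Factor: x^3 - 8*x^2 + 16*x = (x - 4)*(x^2 - 4*x) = (x - 4)^2*(x)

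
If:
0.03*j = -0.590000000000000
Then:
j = -19.67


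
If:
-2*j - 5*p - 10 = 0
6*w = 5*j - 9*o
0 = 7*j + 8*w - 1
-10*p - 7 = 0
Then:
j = -13/4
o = -545/144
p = -7/10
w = 95/32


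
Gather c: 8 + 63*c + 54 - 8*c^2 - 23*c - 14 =-8*c^2 + 40*c + 48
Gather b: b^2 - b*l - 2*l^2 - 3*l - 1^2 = b^2 - b*l - 2*l^2 - 3*l - 1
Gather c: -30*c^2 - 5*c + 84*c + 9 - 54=-30*c^2 + 79*c - 45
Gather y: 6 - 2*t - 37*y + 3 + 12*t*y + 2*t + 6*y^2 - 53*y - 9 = 6*y^2 + y*(12*t - 90)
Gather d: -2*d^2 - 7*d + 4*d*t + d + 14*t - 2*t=-2*d^2 + d*(4*t - 6) + 12*t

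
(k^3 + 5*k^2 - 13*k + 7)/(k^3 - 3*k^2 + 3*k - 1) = (k + 7)/(k - 1)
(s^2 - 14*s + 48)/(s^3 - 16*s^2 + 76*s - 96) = 1/(s - 2)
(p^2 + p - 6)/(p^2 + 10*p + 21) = (p - 2)/(p + 7)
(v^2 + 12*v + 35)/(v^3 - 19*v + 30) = (v + 7)/(v^2 - 5*v + 6)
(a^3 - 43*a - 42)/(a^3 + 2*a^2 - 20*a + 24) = (a^2 - 6*a - 7)/(a^2 - 4*a + 4)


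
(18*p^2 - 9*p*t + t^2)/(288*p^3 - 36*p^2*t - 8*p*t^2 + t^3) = (3*p - t)/(48*p^2 + 2*p*t - t^2)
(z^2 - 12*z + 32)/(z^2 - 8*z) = (z - 4)/z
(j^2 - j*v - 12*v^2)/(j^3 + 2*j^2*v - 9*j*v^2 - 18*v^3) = (-j + 4*v)/(-j^2 + j*v + 6*v^2)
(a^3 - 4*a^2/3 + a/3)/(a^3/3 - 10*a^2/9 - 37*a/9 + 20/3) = 3*a*(3*a^2 - 4*a + 1)/(3*a^3 - 10*a^2 - 37*a + 60)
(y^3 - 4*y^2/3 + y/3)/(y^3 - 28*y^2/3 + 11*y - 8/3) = y/(y - 8)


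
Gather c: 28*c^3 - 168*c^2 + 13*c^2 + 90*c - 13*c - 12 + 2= 28*c^3 - 155*c^2 + 77*c - 10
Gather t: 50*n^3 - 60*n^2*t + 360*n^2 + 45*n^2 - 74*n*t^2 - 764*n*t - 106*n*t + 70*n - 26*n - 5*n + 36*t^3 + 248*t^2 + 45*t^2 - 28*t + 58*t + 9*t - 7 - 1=50*n^3 + 405*n^2 + 39*n + 36*t^3 + t^2*(293 - 74*n) + t*(-60*n^2 - 870*n + 39) - 8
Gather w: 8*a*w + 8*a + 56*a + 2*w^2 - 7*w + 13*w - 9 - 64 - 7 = 64*a + 2*w^2 + w*(8*a + 6) - 80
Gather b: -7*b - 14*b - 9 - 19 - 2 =-21*b - 30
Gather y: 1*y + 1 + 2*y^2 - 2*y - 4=2*y^2 - y - 3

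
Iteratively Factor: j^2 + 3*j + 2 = (j + 1)*(j + 2)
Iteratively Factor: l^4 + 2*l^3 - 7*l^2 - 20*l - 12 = (l + 2)*(l^3 - 7*l - 6) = (l - 3)*(l + 2)*(l^2 + 3*l + 2) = (l - 3)*(l + 2)^2*(l + 1)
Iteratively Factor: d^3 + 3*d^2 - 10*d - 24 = (d + 2)*(d^2 + d - 12) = (d - 3)*(d + 2)*(d + 4)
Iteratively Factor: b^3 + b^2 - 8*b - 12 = (b - 3)*(b^2 + 4*b + 4) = (b - 3)*(b + 2)*(b + 2)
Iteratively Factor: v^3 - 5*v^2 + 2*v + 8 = (v - 2)*(v^2 - 3*v - 4) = (v - 4)*(v - 2)*(v + 1)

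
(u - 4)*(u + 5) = u^2 + u - 20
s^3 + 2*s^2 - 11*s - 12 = (s - 3)*(s + 1)*(s + 4)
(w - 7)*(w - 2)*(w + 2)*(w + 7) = w^4 - 53*w^2 + 196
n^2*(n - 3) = n^3 - 3*n^2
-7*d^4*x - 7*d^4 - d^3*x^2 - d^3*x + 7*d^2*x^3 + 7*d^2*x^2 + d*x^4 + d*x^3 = (-d + x)*(d + x)*(7*d + x)*(d*x + d)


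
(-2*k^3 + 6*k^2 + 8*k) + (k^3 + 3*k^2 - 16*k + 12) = -k^3 + 9*k^2 - 8*k + 12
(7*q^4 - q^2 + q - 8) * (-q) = -7*q^5 + q^3 - q^2 + 8*q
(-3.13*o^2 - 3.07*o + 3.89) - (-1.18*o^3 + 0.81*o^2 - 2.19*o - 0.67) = 1.18*o^3 - 3.94*o^2 - 0.88*o + 4.56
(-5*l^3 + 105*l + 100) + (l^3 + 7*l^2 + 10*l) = -4*l^3 + 7*l^2 + 115*l + 100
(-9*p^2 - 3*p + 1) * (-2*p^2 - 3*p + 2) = 18*p^4 + 33*p^3 - 11*p^2 - 9*p + 2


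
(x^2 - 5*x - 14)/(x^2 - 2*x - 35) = (x + 2)/(x + 5)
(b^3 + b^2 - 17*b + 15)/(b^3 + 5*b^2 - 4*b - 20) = (b^2 - 4*b + 3)/(b^2 - 4)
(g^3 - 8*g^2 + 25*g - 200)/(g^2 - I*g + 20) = (g^2 + g*(-8 + 5*I) - 40*I)/(g + 4*I)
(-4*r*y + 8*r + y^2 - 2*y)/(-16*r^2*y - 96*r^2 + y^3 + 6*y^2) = (y - 2)/(4*r*y + 24*r + y^2 + 6*y)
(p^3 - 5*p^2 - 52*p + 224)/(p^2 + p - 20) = (p^2 - p - 56)/(p + 5)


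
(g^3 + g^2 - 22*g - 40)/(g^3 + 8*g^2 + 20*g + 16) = (g - 5)/(g + 2)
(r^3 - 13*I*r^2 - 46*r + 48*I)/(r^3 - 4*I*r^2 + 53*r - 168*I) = (r - 2*I)/(r + 7*I)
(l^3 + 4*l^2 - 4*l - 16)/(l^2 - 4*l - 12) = (l^2 + 2*l - 8)/(l - 6)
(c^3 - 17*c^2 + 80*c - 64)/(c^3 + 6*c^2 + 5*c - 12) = (c^2 - 16*c + 64)/(c^2 + 7*c + 12)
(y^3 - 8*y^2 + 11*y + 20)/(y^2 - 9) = (y^3 - 8*y^2 + 11*y + 20)/(y^2 - 9)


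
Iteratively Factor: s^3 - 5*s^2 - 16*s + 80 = (s - 4)*(s^2 - s - 20) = (s - 5)*(s - 4)*(s + 4)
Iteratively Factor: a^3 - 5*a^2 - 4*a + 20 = (a - 5)*(a^2 - 4) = (a - 5)*(a + 2)*(a - 2)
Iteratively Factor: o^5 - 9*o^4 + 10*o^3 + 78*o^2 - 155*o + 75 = (o - 5)*(o^4 - 4*o^3 - 10*o^2 + 28*o - 15) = (o - 5)*(o - 1)*(o^3 - 3*o^2 - 13*o + 15) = (o - 5)*(o - 1)^2*(o^2 - 2*o - 15) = (o - 5)*(o - 1)^2*(o + 3)*(o - 5)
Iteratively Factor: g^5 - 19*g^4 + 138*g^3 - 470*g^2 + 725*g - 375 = (g - 5)*(g^4 - 14*g^3 + 68*g^2 - 130*g + 75) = (g - 5)^2*(g^3 - 9*g^2 + 23*g - 15) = (g - 5)^2*(g - 3)*(g^2 - 6*g + 5) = (g - 5)^3*(g - 3)*(g - 1)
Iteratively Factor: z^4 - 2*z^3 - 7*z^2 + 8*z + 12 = (z - 2)*(z^3 - 7*z - 6) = (z - 3)*(z - 2)*(z^2 + 3*z + 2) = (z - 3)*(z - 2)*(z + 1)*(z + 2)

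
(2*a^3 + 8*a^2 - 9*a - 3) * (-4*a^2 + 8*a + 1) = -8*a^5 - 16*a^4 + 102*a^3 - 52*a^2 - 33*a - 3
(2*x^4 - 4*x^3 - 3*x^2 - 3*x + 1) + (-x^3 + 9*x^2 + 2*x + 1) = 2*x^4 - 5*x^3 + 6*x^2 - x + 2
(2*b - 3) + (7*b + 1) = 9*b - 2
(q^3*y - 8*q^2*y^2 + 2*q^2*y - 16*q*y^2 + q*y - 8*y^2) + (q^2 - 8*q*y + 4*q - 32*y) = q^3*y - 8*q^2*y^2 + 2*q^2*y + q^2 - 16*q*y^2 - 7*q*y + 4*q - 8*y^2 - 32*y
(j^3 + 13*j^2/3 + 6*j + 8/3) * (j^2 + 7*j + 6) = j^5 + 34*j^4/3 + 127*j^3/3 + 212*j^2/3 + 164*j/3 + 16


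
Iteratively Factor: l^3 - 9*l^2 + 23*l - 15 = (l - 1)*(l^2 - 8*l + 15) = (l - 5)*(l - 1)*(l - 3)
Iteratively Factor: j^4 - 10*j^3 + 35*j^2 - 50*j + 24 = (j - 4)*(j^3 - 6*j^2 + 11*j - 6) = (j - 4)*(j - 3)*(j^2 - 3*j + 2) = (j - 4)*(j - 3)*(j - 1)*(j - 2)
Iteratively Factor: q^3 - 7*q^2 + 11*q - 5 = (q - 5)*(q^2 - 2*q + 1) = (q - 5)*(q - 1)*(q - 1)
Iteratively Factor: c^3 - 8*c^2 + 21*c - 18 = (c - 3)*(c^2 - 5*c + 6) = (c - 3)*(c - 2)*(c - 3)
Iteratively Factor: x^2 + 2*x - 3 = (x + 3)*(x - 1)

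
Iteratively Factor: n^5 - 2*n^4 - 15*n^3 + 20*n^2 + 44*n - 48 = (n - 4)*(n^4 + 2*n^3 - 7*n^2 - 8*n + 12) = (n - 4)*(n + 2)*(n^3 - 7*n + 6) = (n - 4)*(n - 2)*(n + 2)*(n^2 + 2*n - 3) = (n - 4)*(n - 2)*(n - 1)*(n + 2)*(n + 3)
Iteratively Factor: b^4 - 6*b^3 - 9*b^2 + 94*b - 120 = (b - 2)*(b^3 - 4*b^2 - 17*b + 60) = (b - 3)*(b - 2)*(b^2 - b - 20) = (b - 5)*(b - 3)*(b - 2)*(b + 4)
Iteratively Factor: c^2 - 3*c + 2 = (c - 2)*(c - 1)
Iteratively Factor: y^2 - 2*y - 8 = (y + 2)*(y - 4)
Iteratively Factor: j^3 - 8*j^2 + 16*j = (j)*(j^2 - 8*j + 16) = j*(j - 4)*(j - 4)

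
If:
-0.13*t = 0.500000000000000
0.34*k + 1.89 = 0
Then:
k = -5.56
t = -3.85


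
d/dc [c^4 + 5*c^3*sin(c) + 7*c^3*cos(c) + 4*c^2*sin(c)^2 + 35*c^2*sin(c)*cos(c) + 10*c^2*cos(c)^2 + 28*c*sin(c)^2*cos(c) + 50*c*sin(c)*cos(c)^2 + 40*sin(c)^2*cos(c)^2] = -7*c^3*sin(c) + 5*c^3*cos(c) + 4*c^3 + 15*c^2*sin(c) - 6*c^2*sin(2*c) + 21*c^2*cos(c) + 35*c^2*cos(2*c) - 7*c*sin(c) + 35*c*sin(2*c) + 21*c*sin(3*c) + 25*c*cos(c)/2 + 6*c*cos(2*c) + 75*c*cos(3*c)/2 + 14*c + 25*sin(c)/2 + 25*sin(3*c)/2 + 20*sin(4*c) + 7*cos(c) - 7*cos(3*c)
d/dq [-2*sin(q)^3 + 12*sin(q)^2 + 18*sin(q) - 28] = 6*(4*sin(q) + cos(q)^2 + 2)*cos(q)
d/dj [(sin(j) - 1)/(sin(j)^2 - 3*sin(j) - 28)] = (2*sin(j) + cos(j)^2 - 32)*cos(j)/((sin(j) - 7)^2*(sin(j) + 4)^2)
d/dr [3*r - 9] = 3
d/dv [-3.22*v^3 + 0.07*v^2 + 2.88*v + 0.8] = -9.66*v^2 + 0.14*v + 2.88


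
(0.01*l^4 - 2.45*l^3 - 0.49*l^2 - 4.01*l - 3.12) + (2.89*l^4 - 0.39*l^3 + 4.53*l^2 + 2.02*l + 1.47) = 2.9*l^4 - 2.84*l^3 + 4.04*l^2 - 1.99*l - 1.65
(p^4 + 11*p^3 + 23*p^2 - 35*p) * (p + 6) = p^5 + 17*p^4 + 89*p^3 + 103*p^2 - 210*p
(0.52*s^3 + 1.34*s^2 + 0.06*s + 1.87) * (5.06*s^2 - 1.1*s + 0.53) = 2.6312*s^5 + 6.2084*s^4 - 0.8948*s^3 + 10.1064*s^2 - 2.0252*s + 0.9911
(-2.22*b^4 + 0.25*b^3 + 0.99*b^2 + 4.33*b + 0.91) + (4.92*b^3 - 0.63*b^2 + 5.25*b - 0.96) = -2.22*b^4 + 5.17*b^3 + 0.36*b^2 + 9.58*b - 0.0499999999999999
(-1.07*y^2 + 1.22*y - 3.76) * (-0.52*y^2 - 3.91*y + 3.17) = 0.5564*y^4 + 3.5493*y^3 - 6.2069*y^2 + 18.569*y - 11.9192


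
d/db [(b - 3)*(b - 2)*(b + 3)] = 3*b^2 - 4*b - 9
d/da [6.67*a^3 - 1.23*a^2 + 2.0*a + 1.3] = 20.01*a^2 - 2.46*a + 2.0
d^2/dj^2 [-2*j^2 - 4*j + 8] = -4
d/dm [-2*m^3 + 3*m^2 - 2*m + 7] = -6*m^2 + 6*m - 2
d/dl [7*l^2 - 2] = 14*l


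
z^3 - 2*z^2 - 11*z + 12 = (z - 4)*(z - 1)*(z + 3)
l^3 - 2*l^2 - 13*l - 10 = (l - 5)*(l + 1)*(l + 2)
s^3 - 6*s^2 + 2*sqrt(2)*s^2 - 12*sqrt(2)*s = s*(s - 6)*(s + 2*sqrt(2))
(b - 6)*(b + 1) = b^2 - 5*b - 6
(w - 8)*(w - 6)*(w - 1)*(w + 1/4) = w^4 - 59*w^3/4 + 233*w^2/4 - 65*w/2 - 12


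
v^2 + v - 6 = (v - 2)*(v + 3)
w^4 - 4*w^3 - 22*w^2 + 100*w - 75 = (w - 5)*(w - 3)*(w - 1)*(w + 5)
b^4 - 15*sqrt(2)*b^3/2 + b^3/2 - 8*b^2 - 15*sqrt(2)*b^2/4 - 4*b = b*(b + 1/2)*(b - 8*sqrt(2))*(b + sqrt(2)/2)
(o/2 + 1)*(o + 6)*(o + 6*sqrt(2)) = o^3/2 + 4*o^2 + 3*sqrt(2)*o^2 + 6*o + 24*sqrt(2)*o + 36*sqrt(2)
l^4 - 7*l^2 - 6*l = l*(l - 3)*(l + 1)*(l + 2)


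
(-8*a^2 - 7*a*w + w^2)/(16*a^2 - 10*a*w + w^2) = (a + w)/(-2*a + w)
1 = 1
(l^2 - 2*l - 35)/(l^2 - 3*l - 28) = (l + 5)/(l + 4)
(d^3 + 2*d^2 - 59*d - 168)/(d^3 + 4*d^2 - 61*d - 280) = (d + 3)/(d + 5)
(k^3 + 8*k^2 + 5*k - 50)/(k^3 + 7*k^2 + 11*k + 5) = (k^2 + 3*k - 10)/(k^2 + 2*k + 1)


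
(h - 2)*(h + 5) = h^2 + 3*h - 10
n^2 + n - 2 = (n - 1)*(n + 2)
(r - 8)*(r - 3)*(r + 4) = r^3 - 7*r^2 - 20*r + 96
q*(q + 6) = q^2 + 6*q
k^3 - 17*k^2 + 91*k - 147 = (k - 7)^2*(k - 3)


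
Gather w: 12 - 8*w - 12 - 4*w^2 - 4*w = -4*w^2 - 12*w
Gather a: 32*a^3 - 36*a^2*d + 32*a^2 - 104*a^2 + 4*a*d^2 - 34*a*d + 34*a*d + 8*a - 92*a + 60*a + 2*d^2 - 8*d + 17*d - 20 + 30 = 32*a^3 + a^2*(-36*d - 72) + a*(4*d^2 - 24) + 2*d^2 + 9*d + 10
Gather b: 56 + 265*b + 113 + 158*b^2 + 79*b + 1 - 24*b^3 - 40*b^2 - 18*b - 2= -24*b^3 + 118*b^2 + 326*b + 168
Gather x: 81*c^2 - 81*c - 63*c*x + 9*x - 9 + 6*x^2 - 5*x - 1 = 81*c^2 - 81*c + 6*x^2 + x*(4 - 63*c) - 10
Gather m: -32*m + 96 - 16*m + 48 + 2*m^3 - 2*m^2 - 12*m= 2*m^3 - 2*m^2 - 60*m + 144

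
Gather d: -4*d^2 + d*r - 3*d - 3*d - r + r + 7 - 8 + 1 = -4*d^2 + d*(r - 6)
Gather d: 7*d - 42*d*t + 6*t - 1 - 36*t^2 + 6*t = d*(7 - 42*t) - 36*t^2 + 12*t - 1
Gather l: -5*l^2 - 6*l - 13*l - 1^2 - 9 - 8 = -5*l^2 - 19*l - 18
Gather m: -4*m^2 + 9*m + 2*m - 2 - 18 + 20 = -4*m^2 + 11*m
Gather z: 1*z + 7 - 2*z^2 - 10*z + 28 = -2*z^2 - 9*z + 35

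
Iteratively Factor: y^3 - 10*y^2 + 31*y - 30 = (y - 2)*(y^2 - 8*y + 15) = (y - 3)*(y - 2)*(y - 5)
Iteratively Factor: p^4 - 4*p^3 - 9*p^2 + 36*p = (p - 3)*(p^3 - p^2 - 12*p) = (p - 3)*(p + 3)*(p^2 - 4*p) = p*(p - 3)*(p + 3)*(p - 4)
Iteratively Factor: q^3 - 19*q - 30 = (q + 2)*(q^2 - 2*q - 15) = (q - 5)*(q + 2)*(q + 3)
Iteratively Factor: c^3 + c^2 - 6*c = (c + 3)*(c^2 - 2*c) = c*(c + 3)*(c - 2)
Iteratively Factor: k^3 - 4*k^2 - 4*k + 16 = (k - 4)*(k^2 - 4) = (k - 4)*(k - 2)*(k + 2)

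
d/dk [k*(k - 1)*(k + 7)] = 3*k^2 + 12*k - 7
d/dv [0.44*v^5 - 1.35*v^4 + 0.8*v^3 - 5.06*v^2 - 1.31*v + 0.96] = 2.2*v^4 - 5.4*v^3 + 2.4*v^2 - 10.12*v - 1.31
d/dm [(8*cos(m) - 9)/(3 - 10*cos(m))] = 66*sin(m)/(10*cos(m) - 3)^2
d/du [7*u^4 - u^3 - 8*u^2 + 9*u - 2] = 28*u^3 - 3*u^2 - 16*u + 9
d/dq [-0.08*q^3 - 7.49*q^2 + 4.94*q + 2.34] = -0.24*q^2 - 14.98*q + 4.94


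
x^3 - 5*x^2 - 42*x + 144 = (x - 8)*(x - 3)*(x + 6)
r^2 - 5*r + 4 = (r - 4)*(r - 1)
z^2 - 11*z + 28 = (z - 7)*(z - 4)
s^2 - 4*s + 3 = (s - 3)*(s - 1)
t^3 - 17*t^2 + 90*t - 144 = (t - 8)*(t - 6)*(t - 3)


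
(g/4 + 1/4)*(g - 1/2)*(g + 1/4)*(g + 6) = g^4/4 + 27*g^3/16 + 33*g^2/32 - 19*g/32 - 3/16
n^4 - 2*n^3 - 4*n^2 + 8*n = n*(n - 2)^2*(n + 2)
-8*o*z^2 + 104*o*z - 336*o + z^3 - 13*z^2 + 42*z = (-8*o + z)*(z - 7)*(z - 6)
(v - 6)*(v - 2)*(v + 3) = v^3 - 5*v^2 - 12*v + 36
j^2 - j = j*(j - 1)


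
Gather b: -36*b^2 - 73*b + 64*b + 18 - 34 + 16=-36*b^2 - 9*b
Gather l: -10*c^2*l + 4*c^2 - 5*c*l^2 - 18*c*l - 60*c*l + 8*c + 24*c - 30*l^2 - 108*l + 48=4*c^2 + 32*c + l^2*(-5*c - 30) + l*(-10*c^2 - 78*c - 108) + 48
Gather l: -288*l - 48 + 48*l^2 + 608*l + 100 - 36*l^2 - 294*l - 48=12*l^2 + 26*l + 4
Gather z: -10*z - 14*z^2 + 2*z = -14*z^2 - 8*z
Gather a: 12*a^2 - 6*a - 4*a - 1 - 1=12*a^2 - 10*a - 2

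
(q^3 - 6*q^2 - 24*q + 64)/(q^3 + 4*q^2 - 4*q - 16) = (q - 8)/(q + 2)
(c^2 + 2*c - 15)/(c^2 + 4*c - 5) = (c - 3)/(c - 1)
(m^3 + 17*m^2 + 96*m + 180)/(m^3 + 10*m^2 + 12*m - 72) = (m + 5)/(m - 2)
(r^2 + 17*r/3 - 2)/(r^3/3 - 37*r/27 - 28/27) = 9*(-3*r^2 - 17*r + 6)/(-9*r^3 + 37*r + 28)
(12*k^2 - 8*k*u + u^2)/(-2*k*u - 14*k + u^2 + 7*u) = (-6*k + u)/(u + 7)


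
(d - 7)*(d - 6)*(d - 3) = d^3 - 16*d^2 + 81*d - 126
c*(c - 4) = c^2 - 4*c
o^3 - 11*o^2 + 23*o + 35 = (o - 7)*(o - 5)*(o + 1)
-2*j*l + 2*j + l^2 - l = (-2*j + l)*(l - 1)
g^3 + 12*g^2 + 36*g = g*(g + 6)^2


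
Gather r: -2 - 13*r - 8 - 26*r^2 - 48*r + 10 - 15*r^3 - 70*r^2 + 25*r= -15*r^3 - 96*r^2 - 36*r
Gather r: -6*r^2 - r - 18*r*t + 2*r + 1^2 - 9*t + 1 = -6*r^2 + r*(1 - 18*t) - 9*t + 2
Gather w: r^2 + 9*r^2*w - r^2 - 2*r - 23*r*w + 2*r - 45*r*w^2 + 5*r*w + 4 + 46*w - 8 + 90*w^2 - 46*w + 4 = w^2*(90 - 45*r) + w*(9*r^2 - 18*r)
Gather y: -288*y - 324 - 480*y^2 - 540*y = -480*y^2 - 828*y - 324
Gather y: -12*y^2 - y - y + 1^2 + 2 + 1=-12*y^2 - 2*y + 4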